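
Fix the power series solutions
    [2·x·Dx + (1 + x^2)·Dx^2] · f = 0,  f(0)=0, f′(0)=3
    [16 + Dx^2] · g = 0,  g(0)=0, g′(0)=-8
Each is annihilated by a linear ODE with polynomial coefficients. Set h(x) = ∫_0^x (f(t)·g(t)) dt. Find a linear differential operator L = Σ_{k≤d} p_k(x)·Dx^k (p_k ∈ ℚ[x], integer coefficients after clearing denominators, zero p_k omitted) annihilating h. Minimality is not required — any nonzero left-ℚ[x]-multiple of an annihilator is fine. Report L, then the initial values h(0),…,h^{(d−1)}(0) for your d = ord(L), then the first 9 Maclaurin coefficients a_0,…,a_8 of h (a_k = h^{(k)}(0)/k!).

f: a_k = 0, 3, 0, -1, 0, 3/5, 0, -3/7, 0, …
g: a_k = 0, -8, 0, 64/3, 0, -256/15, 0, 2048/315, 0, …
f·g: L₀ = L_f ⊗_s L_g, ord ≤ 2·2.
Integrate: L := L₀·Dx.
L = (5440 + 19136·x^2 + 25856·x^4 + 16384·x^6 + 4096·x^8)·Dx + (1152·x + 3200·x^3 + 3072·x^5 + 1024·x^7)·Dx^2 + (612 + 2252·x^2 + 3168·x^4 + 2048·x^6 + 512·x^8)·Dx^3 + (72·x + 200·x^3 + 192·x^5 + 64·x^7)·Dx^4 + (17 + 66·x^2 + 97·x^4 + 64·x^6 + 16·x^8)·Dx^5  (order 5).
h: a_k = 0, 0, 0, -8, 0, 72/5, 0, -232/21, 0, …
ICs: h(0) = 0, h′(0) = 0, h′′(0) = 0, h′′′(0) = -48, h′′′′(0) = 0.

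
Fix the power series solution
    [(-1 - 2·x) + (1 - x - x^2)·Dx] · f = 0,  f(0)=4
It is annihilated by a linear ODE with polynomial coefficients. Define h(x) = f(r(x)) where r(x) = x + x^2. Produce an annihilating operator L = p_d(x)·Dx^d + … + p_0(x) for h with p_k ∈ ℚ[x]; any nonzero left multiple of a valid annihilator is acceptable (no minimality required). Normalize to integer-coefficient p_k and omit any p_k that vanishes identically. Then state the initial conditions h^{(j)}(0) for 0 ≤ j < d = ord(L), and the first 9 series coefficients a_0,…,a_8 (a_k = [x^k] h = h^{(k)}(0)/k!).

L = (1 + 4·x + 6·x^2 + 4·x^3) + (-1 + x + 2·x^2 + 2·x^3 + x^4)·Dx  (order 1).
h: a_k = 4, 4, 12, 28, 64, 148, 344, 796, 1844, …
ICs: h(0) = 4.

f: a_k = 4, 4, 8, 12, 20, 32, 52, 84, 136, …
f∘r: x↦r, Dx↦Dx/r' in L_f ⇒ L₀.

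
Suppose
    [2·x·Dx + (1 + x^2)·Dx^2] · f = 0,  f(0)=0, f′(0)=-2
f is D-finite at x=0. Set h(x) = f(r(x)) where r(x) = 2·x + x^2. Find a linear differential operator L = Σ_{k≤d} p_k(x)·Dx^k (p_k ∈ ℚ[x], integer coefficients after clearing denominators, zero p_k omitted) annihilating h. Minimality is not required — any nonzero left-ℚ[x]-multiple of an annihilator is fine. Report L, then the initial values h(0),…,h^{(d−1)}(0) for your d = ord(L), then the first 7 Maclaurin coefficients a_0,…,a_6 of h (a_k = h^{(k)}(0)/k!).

L = (-1 + 8·x + 16·x^2 + 12·x^3 + 3·x^4)·Dx + (1 + x + 4·x^2 + 8·x^3 + 5·x^4 + x^5)·Dx^2  (order 2).
h: a_k = 0, -4, -2, 16/3, 8, -44/5, -94/3, …
ICs: h(0) = 0, h′(0) = -4.

f: a_k = 0, -2, 0, 2/3, 0, -2/5, 0, …
Change of var in L_f (x↦r) gives L₀.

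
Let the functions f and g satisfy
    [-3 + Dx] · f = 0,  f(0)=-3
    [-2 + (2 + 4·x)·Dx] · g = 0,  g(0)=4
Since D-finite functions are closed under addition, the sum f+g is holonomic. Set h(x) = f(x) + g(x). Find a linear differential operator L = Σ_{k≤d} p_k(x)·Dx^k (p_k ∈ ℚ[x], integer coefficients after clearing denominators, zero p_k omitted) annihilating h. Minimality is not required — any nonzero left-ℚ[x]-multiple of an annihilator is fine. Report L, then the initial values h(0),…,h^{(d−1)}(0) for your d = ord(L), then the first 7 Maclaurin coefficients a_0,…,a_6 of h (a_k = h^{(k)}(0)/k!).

L = (12 + 18·x) + (-10 - 36·x - 36·x^2)·Dx + (2 + 10·x + 12·x^2)·Dx^2  (order 2).
h: a_k = 1, -5, -31/2, -23/2, -101/8, -103/40, -663/80, …
ICs: h(0) = 1, h′(0) = -5.

f: a_k = -3, -9, -27/2, -27/2, -81/8, -243/40, -243/80, …
g: a_k = 4, 4, -2, 2, -5/2, 7/2, -21/4, …
L₀ := lclm(L_f,L_g); ord L₀ ≤ 1+1.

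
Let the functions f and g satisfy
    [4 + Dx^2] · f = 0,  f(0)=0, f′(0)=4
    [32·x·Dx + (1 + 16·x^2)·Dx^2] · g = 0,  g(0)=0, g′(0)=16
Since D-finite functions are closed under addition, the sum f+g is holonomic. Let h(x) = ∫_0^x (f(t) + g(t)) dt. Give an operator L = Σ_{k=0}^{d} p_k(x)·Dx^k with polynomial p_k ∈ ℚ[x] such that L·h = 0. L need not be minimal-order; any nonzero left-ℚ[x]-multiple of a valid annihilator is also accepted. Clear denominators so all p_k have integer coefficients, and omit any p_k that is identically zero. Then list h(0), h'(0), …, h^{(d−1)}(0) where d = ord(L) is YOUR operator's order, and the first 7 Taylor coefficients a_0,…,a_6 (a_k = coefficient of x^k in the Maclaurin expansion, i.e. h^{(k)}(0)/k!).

f: a_k = 0, 4, 0, -8/3, 0, 8/15, 0, …
g: a_k = 0, 16, 0, -256/3, 0, 4096/5, 0, …
h₀=f+g: left-lcm gives L₀, ord ≤ 4.
h=∫₀ˣh₀: take L = L₀·Dx.
L = (-6016·x + 102400·x^3 + 32768·x^5)·Dx^2 + (-28 + 1216·x^2 + 27648·x^4 + 16384·x^6)·Dx^3 + (-1504·x + 25600·x^3 + 8192·x^5)·Dx^4 + (-7 + 304·x^2 + 6912·x^4 + 4096·x^6)·Dx^5  (order 5).
h: a_k = 0, 0, 10, 0, -22, 0, 6148/45, …
ICs: h(0) = 0, h′(0) = 0, h′′(0) = 20, h′′′(0) = 0, h′′′′(0) = -528.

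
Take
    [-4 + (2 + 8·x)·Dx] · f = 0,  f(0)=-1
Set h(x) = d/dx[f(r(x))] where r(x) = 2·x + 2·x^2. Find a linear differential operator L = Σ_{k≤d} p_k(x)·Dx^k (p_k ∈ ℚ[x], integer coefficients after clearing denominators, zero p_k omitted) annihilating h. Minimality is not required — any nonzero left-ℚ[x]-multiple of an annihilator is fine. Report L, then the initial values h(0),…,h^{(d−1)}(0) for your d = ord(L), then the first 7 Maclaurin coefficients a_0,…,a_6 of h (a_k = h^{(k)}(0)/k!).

L = -2 + (-1 - 10·x - 24·x^2 - 16·x^3)·Dx  (order 1).
h: a_k = -4, 8, -48, 288, -1760, 10944, -68992, …
ICs: h(0) = -4.

f: a_k = -1, -2, 2, -4, 10, -28, 84, …
L₀ from L_f via x↦r, Dx↦r'^{-1}Dx.
Differentiate: ansatz ord ≤ ord L₀ ⇒ L.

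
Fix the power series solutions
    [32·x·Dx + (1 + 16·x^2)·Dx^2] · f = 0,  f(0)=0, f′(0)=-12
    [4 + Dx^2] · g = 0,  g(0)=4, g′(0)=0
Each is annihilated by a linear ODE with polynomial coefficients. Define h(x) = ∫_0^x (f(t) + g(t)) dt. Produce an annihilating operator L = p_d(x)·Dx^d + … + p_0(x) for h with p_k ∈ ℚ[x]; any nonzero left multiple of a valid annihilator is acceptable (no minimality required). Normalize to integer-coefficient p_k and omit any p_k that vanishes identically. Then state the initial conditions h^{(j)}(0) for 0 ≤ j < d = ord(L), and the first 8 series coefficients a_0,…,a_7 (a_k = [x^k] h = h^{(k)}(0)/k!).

L = (-6016·x + 102400·x^3 + 32768·x^5)·Dx^2 + (-28 + 1216·x^2 + 27648·x^4 + 16384·x^6)·Dx^3 + (-1504·x + 25600·x^3 + 8192·x^5)·Dx^4 + (-7 + 304·x^2 + 6912·x^4 + 4096·x^6)·Dx^5  (order 5).
h: a_k = 0, 4, -6, -8/3, 16, 8/15, -512/5, -16/315, …
ICs: h(0) = 0, h′(0) = 4, h′′(0) = -12, h′′′(0) = -16, h′′′′(0) = 384.

f: a_k = 0, -12, 0, 64, 0, -3072/5, 0, 49152/7, …
g: a_k = 4, 0, -8, 0, 8/3, 0, -16/45, 0, …
L₀ := lclm(L_f,L_g); ord L₀ ≤ 2+2.
h=∫h₀ ⇒ L = L₀·Dx.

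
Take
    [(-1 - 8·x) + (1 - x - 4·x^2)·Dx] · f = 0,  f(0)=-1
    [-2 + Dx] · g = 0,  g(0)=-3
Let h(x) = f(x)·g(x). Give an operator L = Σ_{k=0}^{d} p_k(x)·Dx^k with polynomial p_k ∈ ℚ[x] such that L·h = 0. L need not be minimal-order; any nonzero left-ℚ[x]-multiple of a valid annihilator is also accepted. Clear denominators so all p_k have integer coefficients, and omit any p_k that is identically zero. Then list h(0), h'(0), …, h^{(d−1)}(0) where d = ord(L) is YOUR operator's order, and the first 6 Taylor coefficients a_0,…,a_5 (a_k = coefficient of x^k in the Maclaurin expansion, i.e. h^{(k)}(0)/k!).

f: a_k = -1, -1, -5, -9, -29, -65, …
g: a_k = -3, -6, -6, -4, -2, -4/5, …
f·g: L₀ = L_f ⊗_s L_g, ord ≤ 1·1.
L = (3 + 6·x - 8·x^2) + (-1 + x + 4·x^2)·Dx  (order 1).
h: a_k = 3, 9, 27, 67, 177, 2229/5, …
ICs: h(0) = 3.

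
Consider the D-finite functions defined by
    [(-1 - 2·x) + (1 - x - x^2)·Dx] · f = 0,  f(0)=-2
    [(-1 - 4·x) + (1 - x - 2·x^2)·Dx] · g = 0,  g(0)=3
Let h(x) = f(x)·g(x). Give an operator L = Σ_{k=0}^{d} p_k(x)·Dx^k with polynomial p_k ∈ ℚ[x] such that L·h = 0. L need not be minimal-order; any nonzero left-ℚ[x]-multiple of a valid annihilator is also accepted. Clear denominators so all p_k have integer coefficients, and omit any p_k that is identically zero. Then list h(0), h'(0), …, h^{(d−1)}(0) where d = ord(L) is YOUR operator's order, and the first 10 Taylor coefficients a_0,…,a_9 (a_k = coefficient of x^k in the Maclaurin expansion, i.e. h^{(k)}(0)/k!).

f: a_k = -2, -2, -4, -6, -10, -16, -26, -42, -68, -110, …
g: a_k = 3, 3, 9, 15, 33, 63, 129, 255, 513, 1023, …
h₀=f·g: eliminate ⇒ L₀, order ≤ 1·1.
L = (-2 - 4·x + 9·x^2 + 8·x^3) + (1 - 2·x - 2·x^2 + 3·x^3 + 2·x^4)·Dx  (order 1).
h: a_k = -6, -12, -36, -78, -180, -384, -822, -1716, -3564, -7326, …
ICs: h(0) = -6.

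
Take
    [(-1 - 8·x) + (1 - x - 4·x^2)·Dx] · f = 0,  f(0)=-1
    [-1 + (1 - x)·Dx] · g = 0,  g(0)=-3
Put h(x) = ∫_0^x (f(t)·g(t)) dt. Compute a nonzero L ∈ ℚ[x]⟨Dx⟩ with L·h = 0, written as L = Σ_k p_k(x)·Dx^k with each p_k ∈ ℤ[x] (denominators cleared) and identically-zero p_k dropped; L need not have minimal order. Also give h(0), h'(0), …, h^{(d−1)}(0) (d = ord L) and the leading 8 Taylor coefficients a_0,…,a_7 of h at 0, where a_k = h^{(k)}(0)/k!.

f: a_k = -1, -1, -5, -9, -29, -65, -181, -441, …
g: a_k = -3, -3, -3, -3, -3, -3, -3, -3, …
Product ⇒ symmetric product L₀, ord ≤ 1.
h=∫h₀ ⇒ L = L₀·Dx.
L = (-2 - 6·x + 12·x^2)·Dx + (1 - 2·x - 3·x^2 + 4·x^3)·Dx^2  (order 2).
h: a_k = 0, 3, 3, 7, 12, 27, 55, 873/7, …
ICs: h(0) = 0, h′(0) = 3.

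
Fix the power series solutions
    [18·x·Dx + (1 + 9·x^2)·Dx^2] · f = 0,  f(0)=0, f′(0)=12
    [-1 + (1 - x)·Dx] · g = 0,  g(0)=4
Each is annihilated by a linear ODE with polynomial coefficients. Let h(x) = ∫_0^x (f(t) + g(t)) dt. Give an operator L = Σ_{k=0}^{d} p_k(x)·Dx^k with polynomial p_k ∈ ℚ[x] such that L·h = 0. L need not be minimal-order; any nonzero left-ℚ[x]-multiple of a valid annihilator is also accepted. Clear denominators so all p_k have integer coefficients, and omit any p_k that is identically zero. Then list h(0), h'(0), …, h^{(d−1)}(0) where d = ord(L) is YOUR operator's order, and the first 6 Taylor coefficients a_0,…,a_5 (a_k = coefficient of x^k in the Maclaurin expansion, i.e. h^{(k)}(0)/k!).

f: a_k = 0, 12, 0, -36, 0, 972/5, …
g: a_k = 4, 4, 4, 4, 4, 4, …
h₀=f+g: left-lcm gives L₀, ord ≤ 3.
∫: right-multiply L₀ by Dx.
L = (18 - 72·x - 486·x^2)·Dx^2 + (-12 + 18·x + 180·x^2 - 486·x^3)·Dx^3 + (1 + 8·x + 72·x^3 - 81·x^4)·Dx^4  (order 4).
h: a_k = 0, 4, 8, 4/3, -8, 4/5, …
ICs: h(0) = 0, h′(0) = 4, h′′(0) = 16, h′′′(0) = 8.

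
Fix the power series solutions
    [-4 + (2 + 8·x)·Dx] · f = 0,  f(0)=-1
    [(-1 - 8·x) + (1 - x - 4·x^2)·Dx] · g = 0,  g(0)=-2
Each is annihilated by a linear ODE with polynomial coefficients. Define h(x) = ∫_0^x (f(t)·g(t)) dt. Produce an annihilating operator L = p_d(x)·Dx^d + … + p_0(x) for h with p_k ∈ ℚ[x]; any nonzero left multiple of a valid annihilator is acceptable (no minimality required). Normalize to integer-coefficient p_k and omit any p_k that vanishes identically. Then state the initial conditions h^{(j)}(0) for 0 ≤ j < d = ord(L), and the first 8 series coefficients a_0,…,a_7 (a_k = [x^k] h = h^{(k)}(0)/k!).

f: a_k = -1, -2, 2, -4, 10, -28, 84, -264, …
g: a_k = -2, -2, -10, -18, -58, -130, -362, -882, …
Product ⇒ symmetric product L₀, ord ≤ 1.
h=∫h₀ ⇒ L = L₀·Dx.
L = (3 + 10·x + 24·x^2)·Dx + (-1 - 3·x + 8·x^2 + 16·x^3)·Dx^2  (order 2).
h: a_k = 0, 2, 3, 10/3, 21/2, 62/5, 143/3, 366/7, …
ICs: h(0) = 0, h′(0) = 2.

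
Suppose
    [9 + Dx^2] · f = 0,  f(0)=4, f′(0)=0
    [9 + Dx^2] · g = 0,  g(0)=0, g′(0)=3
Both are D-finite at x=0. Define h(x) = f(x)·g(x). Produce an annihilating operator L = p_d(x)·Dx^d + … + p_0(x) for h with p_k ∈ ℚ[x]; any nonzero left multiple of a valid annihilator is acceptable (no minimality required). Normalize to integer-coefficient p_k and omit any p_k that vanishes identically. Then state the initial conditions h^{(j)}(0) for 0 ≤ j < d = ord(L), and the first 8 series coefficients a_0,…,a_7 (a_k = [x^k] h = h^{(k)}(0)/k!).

L = 36·Dx + Dx^3  (order 3).
h: a_k = 0, 12, 0, -72, 0, 648/5, 0, -3888/35, …
ICs: h(0) = 0, h′(0) = 12, h′′(0) = 0.

f: a_k = 4, 0, -18, 0, 27/2, 0, -81/20, 0, …
g: a_k = 0, 3, 0, -9/2, 0, 81/40, 0, -243/560, …
Product ⇒ symmetric product L₀, ord ≤ 4.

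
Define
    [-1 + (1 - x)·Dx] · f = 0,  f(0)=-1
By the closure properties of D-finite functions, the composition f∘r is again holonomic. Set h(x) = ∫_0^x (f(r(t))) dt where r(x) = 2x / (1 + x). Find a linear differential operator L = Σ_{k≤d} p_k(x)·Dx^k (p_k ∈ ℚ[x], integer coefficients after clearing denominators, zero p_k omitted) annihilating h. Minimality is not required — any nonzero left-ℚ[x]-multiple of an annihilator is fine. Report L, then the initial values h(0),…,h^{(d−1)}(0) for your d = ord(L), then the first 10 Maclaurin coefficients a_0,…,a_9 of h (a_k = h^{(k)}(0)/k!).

L = 2·Dx + (-1 + x^2)·Dx^2  (order 2).
h: a_k = 0, -1, -1, -2/3, -1/2, -2/5, -1/3, -2/7, -1/4, -2/9, …
ICs: h(0) = 0, h′(0) = -1.

f: a_k = -1, -1, -1, -1, -1, -1, -1, -1, -1, -1, …
h₀=f(r): pull back L_f along r ⇒ L₀.
∫: right-multiply L₀ by Dx.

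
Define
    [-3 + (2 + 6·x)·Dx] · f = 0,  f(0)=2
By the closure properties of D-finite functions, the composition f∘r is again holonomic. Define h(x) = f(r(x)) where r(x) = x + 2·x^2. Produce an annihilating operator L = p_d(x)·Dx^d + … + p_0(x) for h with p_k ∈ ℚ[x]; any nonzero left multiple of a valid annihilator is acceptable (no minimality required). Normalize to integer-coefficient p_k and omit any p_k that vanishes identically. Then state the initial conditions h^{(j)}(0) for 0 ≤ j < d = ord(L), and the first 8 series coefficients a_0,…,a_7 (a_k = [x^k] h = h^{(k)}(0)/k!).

f: a_k = 2, 3, -9/4, 27/8, -405/64, 1701/128, -15309/512, 72171/1024, …
h₀=f(r): pull back L_f along r ⇒ L₀.
L = (-3 - 12·x) + (2 + 6·x + 12·x^2)·Dx  (order 1).
h: a_k = 2, 3, 15/4, -45/8, 315/64, 405/128, -11205/512, 41715/1024, …
ICs: h(0) = 2.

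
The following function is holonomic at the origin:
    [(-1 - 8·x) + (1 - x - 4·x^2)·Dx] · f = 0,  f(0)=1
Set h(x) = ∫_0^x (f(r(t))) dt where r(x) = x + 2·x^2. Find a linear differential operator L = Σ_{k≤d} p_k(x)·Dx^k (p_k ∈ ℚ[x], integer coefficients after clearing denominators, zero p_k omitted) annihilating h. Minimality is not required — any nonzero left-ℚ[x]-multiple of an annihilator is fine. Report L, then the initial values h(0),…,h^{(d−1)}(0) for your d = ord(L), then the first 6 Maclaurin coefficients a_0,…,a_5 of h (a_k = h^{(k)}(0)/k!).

L = (1 + 12·x + 48·x^2 + 64·x^3)·Dx + (-1 + x + 6·x^2 + 16·x^3 + 16·x^4)·Dx^2  (order 2).
h: a_k = 0, 1, 1/2, 7/3, 29/4, 103/5, …
ICs: h(0) = 0, h′(0) = 1.

f: a_k = 1, 1, 5, 9, 29, 65, …
h₀=f(r): pull back L_f along r ⇒ L₀.
Integrate: L := L₀·Dx.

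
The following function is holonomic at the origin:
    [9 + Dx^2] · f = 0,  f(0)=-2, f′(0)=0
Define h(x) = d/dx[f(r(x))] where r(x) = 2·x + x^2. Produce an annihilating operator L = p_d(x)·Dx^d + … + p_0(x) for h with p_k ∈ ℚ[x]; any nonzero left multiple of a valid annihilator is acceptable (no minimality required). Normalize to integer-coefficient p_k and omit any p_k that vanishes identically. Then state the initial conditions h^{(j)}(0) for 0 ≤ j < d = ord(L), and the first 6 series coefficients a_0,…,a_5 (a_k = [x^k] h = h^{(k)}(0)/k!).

L = (39 + 144·x + 216·x^2 + 144·x^3 + 36·x^4) + (-3 - 3·x)·Dx + (1 + 2·x + x^2)·Dx^2  (order 2).
h: a_k = 0, 72, 108, -396, -1080, -972/5, …
ICs: h(0) = 0, h′(0) = 72.

f: a_k = -2, 0, 9, 0, -27/4, 0, …
Substitute x→r, Dx→(1/r')Dx; clear ⇒ L₀.
h₀' ⇒ L via d/dx closure of L₀.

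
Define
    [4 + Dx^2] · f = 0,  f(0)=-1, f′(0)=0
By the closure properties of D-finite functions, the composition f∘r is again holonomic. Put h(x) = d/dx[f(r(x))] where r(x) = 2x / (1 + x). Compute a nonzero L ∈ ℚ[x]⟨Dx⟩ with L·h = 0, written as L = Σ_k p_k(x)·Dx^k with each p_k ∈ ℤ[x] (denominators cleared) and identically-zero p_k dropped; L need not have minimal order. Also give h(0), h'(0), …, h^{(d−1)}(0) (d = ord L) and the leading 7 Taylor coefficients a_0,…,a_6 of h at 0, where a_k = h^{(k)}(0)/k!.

f: a_k = -1, 0, 2, 0, -2/3, 0, 4/45, …
Change of var in L_f (x↦r) gives L₀.
Derive L from L₀ (diff closure).
L = (22 + 12·x + 6·x^2) + (6 + 18·x + 18·x^2 + 6·x^3)·Dx + (1 + 4·x + 6·x^2 + 4·x^3 + x^4)·Dx^2  (order 2).
h: a_k = 0, 16, -48, 160/3, 160/3, -5488/15, 4592/5, …
ICs: h(0) = 0, h′(0) = 16.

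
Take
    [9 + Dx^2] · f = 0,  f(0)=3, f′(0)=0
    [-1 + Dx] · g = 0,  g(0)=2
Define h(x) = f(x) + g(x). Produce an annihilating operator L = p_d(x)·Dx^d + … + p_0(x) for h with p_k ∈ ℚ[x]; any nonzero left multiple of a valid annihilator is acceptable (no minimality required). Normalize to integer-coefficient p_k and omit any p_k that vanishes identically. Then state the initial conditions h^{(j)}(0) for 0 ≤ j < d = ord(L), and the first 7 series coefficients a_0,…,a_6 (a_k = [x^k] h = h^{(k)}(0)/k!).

L = -9 + 9·Dx - Dx^2 + Dx^3  (order 3).
h: a_k = 5, 2, -25/2, 1/3, 245/24, 1/60, -437/144, …
ICs: h(0) = 5, h′(0) = 2, h′′(0) = -25.

f: a_k = 3, 0, -27/2, 0, 81/8, 0, -243/80, …
g: a_k = 2, 2, 1, 1/3, 1/12, 1/60, 1/360, …
L₀ := lclm(L_f,L_g); ord L₀ ≤ 2+1.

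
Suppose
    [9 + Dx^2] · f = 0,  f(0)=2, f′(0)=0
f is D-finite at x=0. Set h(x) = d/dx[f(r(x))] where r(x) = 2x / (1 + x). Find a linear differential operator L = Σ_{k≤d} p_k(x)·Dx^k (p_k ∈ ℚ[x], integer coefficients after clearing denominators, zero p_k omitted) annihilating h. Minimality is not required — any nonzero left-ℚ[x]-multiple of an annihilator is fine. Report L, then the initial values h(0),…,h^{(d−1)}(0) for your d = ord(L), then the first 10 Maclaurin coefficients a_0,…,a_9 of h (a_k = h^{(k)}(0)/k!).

L = (42 + 12·x + 6·x^2) + (6 + 18·x + 18·x^2 + 6·x^3)·Dx + (1 + 4·x + 6·x^2 + 4·x^3 + x^4)·Dx^2  (order 2).
h: a_k = 0, -72, 216, 0, -1440, 23112/5, -40824/5, 49824/7, 261792/35, -1615464/35, …
ICs: h(0) = 0, h′(0) = -72.

f: a_k = 2, 0, -9, 0, 27/4, 0, -81/40, 0, 729/2240, 0, …
L₀ from L_f via x↦r, Dx↦r'^{-1}Dx.
Differentiate: ansatz ord ≤ ord L₀ ⇒ L.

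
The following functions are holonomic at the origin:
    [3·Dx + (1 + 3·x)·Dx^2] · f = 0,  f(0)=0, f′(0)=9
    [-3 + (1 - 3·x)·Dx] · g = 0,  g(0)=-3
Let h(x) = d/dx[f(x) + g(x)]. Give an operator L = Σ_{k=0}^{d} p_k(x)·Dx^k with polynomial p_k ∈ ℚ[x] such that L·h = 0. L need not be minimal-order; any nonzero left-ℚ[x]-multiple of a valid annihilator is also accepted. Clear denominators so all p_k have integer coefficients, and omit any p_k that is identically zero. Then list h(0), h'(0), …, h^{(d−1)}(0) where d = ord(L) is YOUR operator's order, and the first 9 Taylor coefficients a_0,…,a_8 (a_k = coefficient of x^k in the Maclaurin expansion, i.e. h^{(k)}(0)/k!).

f: a_k = 0, 9, -27/2, 27, -243/4, 729/5, -729/2, 6561/7, -19683/8, …
g: a_k = -3, -9, -27, -81, -243, -729, -2187, -6561, -19683, …
f+g: L₀ = lclm(L_f,L_g), ord ≤ 2+1.
Differentiate: ansatz ord ≤ ord L₀ ⇒ L.
L = (-30 - 18·x) + (-4 - 48·x - 36·x^2)·Dx + (1 + x - 9·x^2 - 9·x^3)·Dx^2  (order 2).
h: a_k = 0, -81, -162, -1215, -2916, -15309, -39366, -177147, -472392, …
ICs: h(0) = 0, h′(0) = -81.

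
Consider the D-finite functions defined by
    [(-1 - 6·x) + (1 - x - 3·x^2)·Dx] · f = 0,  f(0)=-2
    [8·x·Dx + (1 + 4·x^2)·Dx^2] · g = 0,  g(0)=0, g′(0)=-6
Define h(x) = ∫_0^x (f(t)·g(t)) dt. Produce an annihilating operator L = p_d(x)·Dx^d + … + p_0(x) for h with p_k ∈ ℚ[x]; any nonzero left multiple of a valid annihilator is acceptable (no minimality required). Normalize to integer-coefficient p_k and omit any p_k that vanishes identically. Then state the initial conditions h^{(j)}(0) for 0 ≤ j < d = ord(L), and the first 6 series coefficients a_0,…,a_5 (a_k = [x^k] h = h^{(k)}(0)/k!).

L = (6 + 8·x + 72·x^2)·Dx + (2 + 4·x + 16·x^2 + 72·x^3)·Dx^2 + (-1 + x - x^2 + 4·x^3 + 12·x^4)·Dx^3  (order 3).
h: a_k = 0, 0, 6, 4, 8, 68/5, …
ICs: h(0) = 0, h′(0) = 0, h′′(0) = 12.

f: a_k = -2, -2, -8, -14, -38, -80, …
g: a_k = 0, -6, 0, 8, 0, -96/5, …
f·g: L₀ = L_f ⊗_s L_g, ord ≤ 1·2.
h=∫₀ˣh₀: take L = L₀·Dx.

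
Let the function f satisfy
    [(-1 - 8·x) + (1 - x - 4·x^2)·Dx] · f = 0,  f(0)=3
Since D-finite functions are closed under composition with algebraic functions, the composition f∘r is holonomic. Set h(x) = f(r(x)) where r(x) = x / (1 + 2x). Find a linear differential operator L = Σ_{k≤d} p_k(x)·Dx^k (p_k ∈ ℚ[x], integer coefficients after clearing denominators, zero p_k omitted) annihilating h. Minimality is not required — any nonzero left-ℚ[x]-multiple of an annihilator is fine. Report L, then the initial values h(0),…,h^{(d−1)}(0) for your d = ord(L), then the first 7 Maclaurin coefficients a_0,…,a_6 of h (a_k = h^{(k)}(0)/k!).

f: a_k = 3, 3, 15, 27, 87, 195, 543, …
L₀ from L_f via x↦r, Dx↦r'^{-1}Dx.
L = (1 + 10·x) + (-1 - 5·x - 4·x^2 + 4·x^3)·Dx  (order 1).
h: a_k = 3, 3, 9, -21, 81, -285, 1017, …
ICs: h(0) = 3.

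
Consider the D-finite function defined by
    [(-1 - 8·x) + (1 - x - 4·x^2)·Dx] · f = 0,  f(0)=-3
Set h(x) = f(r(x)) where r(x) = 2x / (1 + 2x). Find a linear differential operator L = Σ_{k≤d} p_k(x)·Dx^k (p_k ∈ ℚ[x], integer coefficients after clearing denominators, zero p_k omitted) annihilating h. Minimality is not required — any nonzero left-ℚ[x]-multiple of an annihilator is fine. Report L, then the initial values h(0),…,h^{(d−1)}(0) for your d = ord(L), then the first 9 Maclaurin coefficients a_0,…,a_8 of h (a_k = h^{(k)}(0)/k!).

L = (2 + 36·x) + (-1 - 4·x + 12·x^2 + 32·x^3)·Dx  (order 1).
h: a_k = -3, -6, -48, 0, -768, 1536, -15360, 55296, -356352, …
ICs: h(0) = -3.

f: a_k = -3, -3, -15, -27, -87, -195, -543, -1323, -3495, …
L₀ from L_f via x↦r, Dx↦r'^{-1}Dx.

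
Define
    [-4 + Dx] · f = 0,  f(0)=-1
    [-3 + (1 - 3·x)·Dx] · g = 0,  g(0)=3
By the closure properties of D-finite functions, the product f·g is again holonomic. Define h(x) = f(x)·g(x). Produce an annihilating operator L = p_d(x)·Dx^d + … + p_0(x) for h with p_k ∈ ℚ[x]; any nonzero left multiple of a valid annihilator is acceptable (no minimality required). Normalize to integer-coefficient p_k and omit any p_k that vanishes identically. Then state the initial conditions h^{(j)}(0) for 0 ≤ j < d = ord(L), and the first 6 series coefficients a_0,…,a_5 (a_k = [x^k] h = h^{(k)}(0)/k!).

f: a_k = -1, -4, -8, -32/3, -32/3, -128/15, …
g: a_k = 3, 9, 27, 81, 243, 729, …
h₀=f·g: eliminate ⇒ L₀, order ≤ 1·1.
L = (7 - 12·x) + (-1 + 3·x)·Dx  (order 1).
h: a_k = -3, -21, -87, -293, -911, -13793/5, …
ICs: h(0) = -3.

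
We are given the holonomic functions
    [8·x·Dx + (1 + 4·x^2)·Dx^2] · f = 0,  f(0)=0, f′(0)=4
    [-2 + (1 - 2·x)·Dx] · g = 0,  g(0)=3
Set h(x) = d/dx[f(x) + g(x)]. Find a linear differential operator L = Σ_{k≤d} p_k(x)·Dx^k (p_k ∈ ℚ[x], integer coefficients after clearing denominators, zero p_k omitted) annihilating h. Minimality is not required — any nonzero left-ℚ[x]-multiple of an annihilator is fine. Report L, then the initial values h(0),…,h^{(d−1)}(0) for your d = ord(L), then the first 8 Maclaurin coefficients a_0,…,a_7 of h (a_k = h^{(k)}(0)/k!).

L = (8 - 64·x - 96·x^2) + (-8 + 8·x - 32·x^2 - 96·x^3)·Dx + (1 - 16·x^4)·Dx^2  (order 2).
h: a_k = 10, 24, 56, 192, 544, 1152, 2432, 6144, …
ICs: h(0) = 10, h′(0) = 24.

f: a_k = 0, 4, 0, -16/3, 0, 64/5, 0, -256/7, …
g: a_k = 3, 6, 12, 24, 48, 96, 192, 384, …
Sum ⇒ L₀ = lclm(L_f,L_g) in ℚ(x)⟨Dx⟩.
h₀' ⇒ L via d/dx closure of L₀.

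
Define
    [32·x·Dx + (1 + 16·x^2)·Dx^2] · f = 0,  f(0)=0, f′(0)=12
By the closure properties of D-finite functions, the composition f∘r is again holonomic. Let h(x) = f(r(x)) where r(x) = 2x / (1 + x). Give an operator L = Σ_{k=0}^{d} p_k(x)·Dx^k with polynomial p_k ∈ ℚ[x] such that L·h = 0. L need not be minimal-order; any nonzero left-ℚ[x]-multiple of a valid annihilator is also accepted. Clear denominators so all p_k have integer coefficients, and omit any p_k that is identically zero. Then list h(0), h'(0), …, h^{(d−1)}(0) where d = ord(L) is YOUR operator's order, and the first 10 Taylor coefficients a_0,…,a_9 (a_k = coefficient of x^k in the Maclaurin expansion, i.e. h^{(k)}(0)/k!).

L = (2 + 130·x)·Dx + (1 + 2·x + 65·x^2)·Dx^2  (order 2).
h: a_k = 0, 24, -24, -488, 1512, 83064/5, -93208, -4280664/7, 5614056, 62806088/3, …
ICs: h(0) = 0, h′(0) = 24.

f: a_k = 0, 12, 0, -64, 0, 3072/5, 0, -49152/7, 0, 262144/3, …
Change of var in L_f (x↦r) gives L₀.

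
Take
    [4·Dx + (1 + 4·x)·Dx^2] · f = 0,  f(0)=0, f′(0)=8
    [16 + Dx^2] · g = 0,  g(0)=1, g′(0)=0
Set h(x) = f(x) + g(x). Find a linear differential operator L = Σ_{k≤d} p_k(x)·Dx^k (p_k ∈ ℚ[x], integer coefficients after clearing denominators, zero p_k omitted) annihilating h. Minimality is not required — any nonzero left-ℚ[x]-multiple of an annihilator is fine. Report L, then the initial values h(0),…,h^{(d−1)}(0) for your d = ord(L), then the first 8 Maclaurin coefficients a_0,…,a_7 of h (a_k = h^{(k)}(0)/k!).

f: a_k = 0, 8, -16, 128/3, -128, 2048/5, -4096/3, 32768/7, …
g: a_k = 1, 0, -8, 0, 32/3, 0, -256/45, 0, …
h₀=f+g: left-lcm gives L₀, ord ≤ 4.
L = (448 + 512·x + 1024·x^2)·Dx + (48 + 320·x + 768·x^2 + 1024·x^3)·Dx^2 + (28 + 32·x + 64·x^2)·Dx^3 + (3 + 20·x + 48·x^2 + 64·x^3)·Dx^4  (order 4).
h: a_k = 1, 8, -24, 128/3, -352/3, 2048/5, -61696/45, 32768/7, …
ICs: h(0) = 1, h′(0) = 8, h′′(0) = -48, h′′′(0) = 256.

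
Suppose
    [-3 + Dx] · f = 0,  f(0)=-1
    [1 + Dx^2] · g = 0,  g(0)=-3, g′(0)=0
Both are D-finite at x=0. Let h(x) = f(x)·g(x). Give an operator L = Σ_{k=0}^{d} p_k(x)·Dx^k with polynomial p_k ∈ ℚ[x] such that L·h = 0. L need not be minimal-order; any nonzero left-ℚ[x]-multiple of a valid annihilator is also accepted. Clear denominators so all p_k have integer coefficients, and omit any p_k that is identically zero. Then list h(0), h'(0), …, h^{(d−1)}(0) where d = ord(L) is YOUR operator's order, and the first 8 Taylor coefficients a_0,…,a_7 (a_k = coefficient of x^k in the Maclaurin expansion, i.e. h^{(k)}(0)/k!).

f: a_k = -1, -3, -9/2, -9/2, -27/8, -81/40, -81/80, -243/560, …
g: a_k = -3, 0, 3/2, 0, -1/8, 0, 1/240, 0, …
Product ⇒ symmetric product L₀, ord ≤ 2.
L = 10 - 6·Dx + Dx^2  (order 2).
h: a_k = 3, 9, 12, 9, 7/2, -3/10, -22/15, -83/70, …
ICs: h(0) = 3, h′(0) = 9.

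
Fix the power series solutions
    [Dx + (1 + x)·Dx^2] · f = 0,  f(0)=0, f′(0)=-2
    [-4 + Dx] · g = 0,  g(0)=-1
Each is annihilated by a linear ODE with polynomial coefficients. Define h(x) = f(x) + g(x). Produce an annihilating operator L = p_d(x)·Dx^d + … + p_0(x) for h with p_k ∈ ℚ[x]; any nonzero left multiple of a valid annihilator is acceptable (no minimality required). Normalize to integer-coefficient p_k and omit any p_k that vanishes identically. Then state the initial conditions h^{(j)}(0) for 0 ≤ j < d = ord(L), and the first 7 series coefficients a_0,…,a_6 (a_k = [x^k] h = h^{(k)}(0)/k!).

f: a_k = 0, -2, 1, -2/3, 1/2, -2/5, 1/3, …
g: a_k = -1, -4, -8, -32/3, -32/3, -128/15, -256/45, …
Weyl lclm of L_f,L_g ⇒ L₀ (ord ≤ 3).
L = (-24 - 16·x)·Dx + (-14 - 32·x - 16·x^2)·Dx^2 + (5 + 9·x + 4·x^2)·Dx^3  (order 3).
h: a_k = -1, -6, -7, -34/3, -61/6, -134/15, -241/45, …
ICs: h(0) = -1, h′(0) = -6, h′′(0) = -14.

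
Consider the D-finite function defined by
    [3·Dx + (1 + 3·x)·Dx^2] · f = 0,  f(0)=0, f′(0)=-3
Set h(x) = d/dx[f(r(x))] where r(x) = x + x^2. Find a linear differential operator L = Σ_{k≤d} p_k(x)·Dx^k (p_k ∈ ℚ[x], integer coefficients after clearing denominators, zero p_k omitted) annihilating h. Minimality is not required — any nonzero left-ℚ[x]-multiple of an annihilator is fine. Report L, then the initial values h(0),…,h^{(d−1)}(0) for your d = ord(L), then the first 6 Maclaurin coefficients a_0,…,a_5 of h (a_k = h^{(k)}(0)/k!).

L = (1 + 6·x + 6·x^2) + (1 + 5·x + 9·x^2 + 6·x^3)·Dx  (order 1).
h: a_k = -3, 3, 0, -9, 27, -54, …
ICs: h(0) = -3.

f: a_k = 0, -3, 9/2, -9, 81/4, -243/5, …
L₀ from L_f via x↦r, Dx↦r'^{-1}Dx.
Differentiate: ansatz ord ≤ ord L₀ ⇒ L.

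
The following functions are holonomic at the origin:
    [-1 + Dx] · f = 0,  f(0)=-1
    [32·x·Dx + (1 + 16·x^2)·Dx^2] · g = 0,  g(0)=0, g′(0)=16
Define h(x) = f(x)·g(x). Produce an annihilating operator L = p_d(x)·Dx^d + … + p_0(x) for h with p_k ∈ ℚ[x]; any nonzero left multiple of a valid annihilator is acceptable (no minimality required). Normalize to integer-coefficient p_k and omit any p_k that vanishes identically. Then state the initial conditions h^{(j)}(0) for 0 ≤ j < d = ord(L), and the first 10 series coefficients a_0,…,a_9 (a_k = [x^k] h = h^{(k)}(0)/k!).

L = (1 - 32·x + 16·x^2) + (-2 + 32·x - 32·x^2)·Dx + (1 + 16·x^2)·Dx^2  (order 2).
h: a_k = 0, -16, -16, 232/3, 248/3, -3886/5, -7246/9, 940403/105, 581267/63, -169134311/1512, …
ICs: h(0) = 0, h′(0) = -16.

f: a_k = -1, -1, -1/2, -1/6, -1/24, -1/120, -1/720, -1/5040, -1/40320, -1/362880, …
g: a_k = 0, 16, 0, -256/3, 0, 4096/5, 0, -65536/7, 0, 1048576/9, …
h₀=f·g: eliminate ⇒ L₀, order ≤ 1·2.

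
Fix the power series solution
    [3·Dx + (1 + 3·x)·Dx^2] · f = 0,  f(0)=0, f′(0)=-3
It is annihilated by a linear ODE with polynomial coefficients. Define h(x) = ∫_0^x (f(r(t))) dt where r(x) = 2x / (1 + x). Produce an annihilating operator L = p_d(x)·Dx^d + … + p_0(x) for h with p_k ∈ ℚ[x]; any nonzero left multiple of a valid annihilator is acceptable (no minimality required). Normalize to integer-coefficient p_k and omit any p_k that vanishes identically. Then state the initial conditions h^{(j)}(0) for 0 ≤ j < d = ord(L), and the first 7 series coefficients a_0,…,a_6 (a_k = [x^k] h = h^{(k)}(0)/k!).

f: a_k = 0, -3, 9/2, -9, 81/4, -243/5, 243/2, …
Change of var in L_f (x↦r) gives L₀.
Integrate: L := L₀·Dx.
L = (8 + 14·x)·Dx^2 + (1 + 8·x + 7·x^2)·Dx^3  (order 3).
h: a_k = 0, 0, -3, 8, -57/2, 120, -2801/5, …
ICs: h(0) = 0, h′(0) = 0, h′′(0) = -6.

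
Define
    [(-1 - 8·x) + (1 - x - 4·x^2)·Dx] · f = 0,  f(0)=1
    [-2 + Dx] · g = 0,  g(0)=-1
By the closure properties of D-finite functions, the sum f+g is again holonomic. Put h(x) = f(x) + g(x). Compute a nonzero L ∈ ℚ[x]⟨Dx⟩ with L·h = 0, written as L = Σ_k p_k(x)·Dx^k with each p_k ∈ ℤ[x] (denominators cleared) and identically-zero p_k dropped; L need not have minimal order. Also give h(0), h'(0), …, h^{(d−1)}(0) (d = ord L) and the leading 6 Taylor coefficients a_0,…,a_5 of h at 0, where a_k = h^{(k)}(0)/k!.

f: a_k = 1, 1, 5, 9, 29, 65, …
g: a_k = -1, -2, -2, -4/3, -2/3, -4/15, …
Sum ⇒ L₀ = lclm(L_f,L_g) in ℚ(x)⟨Dx⟩.
L = (-16 - 20·x - 240·x^2 - 128·x^3) + (6 + 32·x + 124·x^2 - 32·x^3 - 64·x^4)·Dx + (1 - 11·x - 2·x^2 + 48·x^3 + 32·x^4)·Dx^2  (order 2).
h: a_k = 0, -1, 3, 23/3, 85/3, 971/15, …
ICs: h(0) = 0, h′(0) = -1.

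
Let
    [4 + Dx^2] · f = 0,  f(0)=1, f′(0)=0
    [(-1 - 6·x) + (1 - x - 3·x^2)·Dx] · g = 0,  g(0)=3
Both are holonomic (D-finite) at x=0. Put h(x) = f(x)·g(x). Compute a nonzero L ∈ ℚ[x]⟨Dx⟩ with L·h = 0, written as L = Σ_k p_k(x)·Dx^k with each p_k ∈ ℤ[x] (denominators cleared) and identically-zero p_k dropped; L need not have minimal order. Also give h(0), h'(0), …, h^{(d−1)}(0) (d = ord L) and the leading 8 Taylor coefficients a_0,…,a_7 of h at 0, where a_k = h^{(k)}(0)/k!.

L = (2 + 4·x + 12·x^2) + (2 + 12·x)·Dx + (-1 + x + 3·x^2)·Dx^2  (order 2).
h: a_k = 3, 3, 6, 15, 35, 80, 2771/15, 6371/15, …
ICs: h(0) = 3, h′(0) = 3.

f: a_k = 1, 0, -2, 0, 2/3, 0, -4/45, 0, …
g: a_k = 3, 3, 12, 21, 57, 120, 291, 651, …
Product ⇒ symmetric product L₀, ord ≤ 2.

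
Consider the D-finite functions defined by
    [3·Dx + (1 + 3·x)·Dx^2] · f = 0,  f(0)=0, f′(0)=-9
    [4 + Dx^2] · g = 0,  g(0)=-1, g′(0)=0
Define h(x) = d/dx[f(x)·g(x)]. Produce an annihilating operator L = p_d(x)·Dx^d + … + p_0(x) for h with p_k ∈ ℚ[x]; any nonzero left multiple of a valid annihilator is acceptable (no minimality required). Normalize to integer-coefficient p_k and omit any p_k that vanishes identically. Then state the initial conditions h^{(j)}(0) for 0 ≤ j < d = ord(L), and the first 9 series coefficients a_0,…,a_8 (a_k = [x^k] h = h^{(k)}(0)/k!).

f: a_k = 0, -9, 27/2, -27, 243/4, -729/5, 729/2, -6561/7, 19683/8, …
g: a_k = -1, 0, 2, 0, -2/3, 0, 4/45, 0, -2/315, …
Sym-product of L_f,L_g gives L₀ (≤ ord 4).
h=h₀': d/dx-closure on L₀ ⇒ L.
L = (-21880 - 49536·x - 195264·x^2 - 252288·x^3 + 225504·x^4 + 746496·x^5 + 373248·x^6) + (-9384 - 44856·x - 47520·x^2 + 90720·x^3 + 311040·x^4 + 186624·x^5)·Dx + (-6026 - 16344·x - 53892·x^2 - 32832·x^3 + 182736·x^4 + 373248·x^5 + 186624·x^6)·Dx^2 + (-2346 - 11214·x - 11880·x^2 + 22680·x^3 + 77760·x^4 + 46656·x^5)·Dx^3 + (-139 - 990·x - 1269·x^2 + 7560·x^3 + 31590·x^4 + 46656·x^5 + 23328·x^6)·Dx^4  (order 4).
h: a_k = 9, -27, 27, -135, 489, -1512, 23201/5, -70827/5, 301221/7, …
ICs: h(0) = 9, h′(0) = -27, h′′(0) = 54, h′′′(0) = -810.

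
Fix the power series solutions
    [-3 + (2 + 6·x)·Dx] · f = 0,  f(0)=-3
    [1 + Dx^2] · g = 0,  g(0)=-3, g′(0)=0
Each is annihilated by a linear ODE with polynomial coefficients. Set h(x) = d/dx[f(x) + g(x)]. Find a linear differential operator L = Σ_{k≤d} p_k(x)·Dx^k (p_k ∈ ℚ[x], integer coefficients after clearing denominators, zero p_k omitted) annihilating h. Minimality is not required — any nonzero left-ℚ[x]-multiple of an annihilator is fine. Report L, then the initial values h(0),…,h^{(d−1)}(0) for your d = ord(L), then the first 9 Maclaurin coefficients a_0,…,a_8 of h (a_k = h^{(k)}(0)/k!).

f: a_k = -3, -9/2, 27/8, -81/16, 1215/128, -5103/256, 45927/1024, -216513/2048, 8444007/32768, …
g: a_k = -3, 0, 3/2, 0, -1/8, 0, 1/240, 0, -1/13440, …
Sum ⇒ L₀ = lclm(L_f,L_g) in ℚ(x)⟨Dx⟩.
Derive L from L₀ (diff closure).
L = (-417 - 72·x - 108·x^2) + (-62 - 234·x - 216·x^2 - 216·x^3)·Dx + (-417 - 72·x - 108·x^2)·Dx^2 + (-62 - 234·x - 216·x^2 - 216·x^3)·Dx^3  (order 3).
h: a_k = -9/2, 39/4, -243/16, 1199/32, -25515/256, 688969/2560, -1515591/2048, 886620479/430080, -379980315/65536, …
ICs: h(0) = -9/2, h′(0) = 39/4, h′′(0) = -243/8.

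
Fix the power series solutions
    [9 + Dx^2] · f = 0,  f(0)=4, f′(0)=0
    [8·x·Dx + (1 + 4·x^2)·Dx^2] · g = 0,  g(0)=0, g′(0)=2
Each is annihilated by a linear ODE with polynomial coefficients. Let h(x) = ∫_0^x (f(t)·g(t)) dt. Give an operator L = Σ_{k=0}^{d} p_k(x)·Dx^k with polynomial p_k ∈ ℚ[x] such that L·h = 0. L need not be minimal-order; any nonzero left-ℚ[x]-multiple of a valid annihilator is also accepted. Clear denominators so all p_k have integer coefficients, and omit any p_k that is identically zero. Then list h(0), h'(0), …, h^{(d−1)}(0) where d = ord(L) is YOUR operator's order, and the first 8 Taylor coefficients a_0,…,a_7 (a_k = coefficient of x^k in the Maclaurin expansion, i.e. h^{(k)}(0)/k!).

f: a_k = 4, 0, -18, 0, 27/2, 0, -81/20, 0, …
g: a_k = 0, 2, 0, -8/3, 0, 32/5, 0, -128/7, …
h₀=f·g: eliminate ⇒ L₀, order ≤ 2·2.
∫: right-multiply L₀ by Dx.
L = (2925 + 31536·x^2 + 95904·x^4 + 186624·x^6 + 186624·x^8)·Dx + (2448·x + 20160·x^3 + 62208·x^5 + 82944·x^7)·Dx^2 + (442 + 5088·x^2 + 19008·x^4 + 41472·x^6 + 41472·x^8)·Dx^3 + (272·x + 2240·x^3 + 6912·x^5 + 9216·x^7)·Dx^4 + (13 + 176·x^2 + 928·x^4 + 2304·x^6 + 2304·x^8)·Dx^5  (order 5).
h: a_k = 0, 0, 4, 0, -35/3, 0, 503/30, 0, …
ICs: h(0) = 0, h′(0) = 0, h′′(0) = 8, h′′′(0) = 0, h′′′′(0) = -280.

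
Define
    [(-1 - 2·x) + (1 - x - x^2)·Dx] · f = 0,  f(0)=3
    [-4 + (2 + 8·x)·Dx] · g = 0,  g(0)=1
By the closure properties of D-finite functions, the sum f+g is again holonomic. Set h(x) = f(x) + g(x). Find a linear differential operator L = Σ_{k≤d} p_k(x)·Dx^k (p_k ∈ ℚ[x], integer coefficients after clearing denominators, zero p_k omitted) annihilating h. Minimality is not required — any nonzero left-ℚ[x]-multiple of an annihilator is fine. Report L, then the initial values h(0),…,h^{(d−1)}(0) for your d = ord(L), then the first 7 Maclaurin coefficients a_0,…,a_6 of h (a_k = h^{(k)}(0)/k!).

f: a_k = 3, 3, 6, 9, 15, 24, 39, …
g: a_k = 1, 2, -2, 4, -10, 28, -84, …
h₀=f+g: left-lcm gives L₀, ord ≤ 2.
L = (-12 - 48·x - 48·x^2 - 40·x^3) + (8 + 30·x + 114·x^2 + 152·x^3 + 100·x^4)·Dx + (1 - 5·x - 39·x^2 + 6·x^3 + 82·x^4 + 40·x^5)·Dx^2  (order 2).
h: a_k = 4, 5, 4, 13, 5, 52, -45, …
ICs: h(0) = 4, h′(0) = 5.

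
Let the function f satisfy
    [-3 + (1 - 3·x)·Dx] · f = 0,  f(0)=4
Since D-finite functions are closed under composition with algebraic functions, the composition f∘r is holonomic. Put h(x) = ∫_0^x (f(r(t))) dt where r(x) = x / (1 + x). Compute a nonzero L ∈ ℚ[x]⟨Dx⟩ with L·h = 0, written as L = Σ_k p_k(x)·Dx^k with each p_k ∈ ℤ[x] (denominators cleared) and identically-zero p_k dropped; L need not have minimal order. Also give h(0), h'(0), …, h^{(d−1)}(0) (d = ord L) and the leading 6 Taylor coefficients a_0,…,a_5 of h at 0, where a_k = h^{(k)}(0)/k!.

f: a_k = 4, 12, 36, 108, 324, 972, …
Change of var in L_f (x↦r) gives L₀.
Integrate: L := L₀·Dx.
L = 3·Dx + (-1 + x + 2·x^2)·Dx^2  (order 2).
h: a_k = 0, 4, 6, 8, 12, 96/5, …
ICs: h(0) = 0, h′(0) = 4.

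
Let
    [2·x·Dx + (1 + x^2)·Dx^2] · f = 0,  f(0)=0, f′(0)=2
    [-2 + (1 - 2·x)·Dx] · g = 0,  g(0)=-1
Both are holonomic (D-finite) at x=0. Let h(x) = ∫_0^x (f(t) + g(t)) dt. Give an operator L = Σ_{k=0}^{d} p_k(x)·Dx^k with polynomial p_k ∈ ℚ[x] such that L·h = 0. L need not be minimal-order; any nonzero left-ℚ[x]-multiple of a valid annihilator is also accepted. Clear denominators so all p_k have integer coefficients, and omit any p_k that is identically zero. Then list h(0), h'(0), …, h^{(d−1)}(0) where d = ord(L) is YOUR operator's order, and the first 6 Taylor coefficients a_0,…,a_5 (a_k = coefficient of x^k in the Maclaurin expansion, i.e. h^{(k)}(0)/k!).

f: a_k = 0, 2, 0, -2/3, 0, 2/5, …
g: a_k = -1, -2, -4, -8, -16, -32, …
Sum ⇒ L₀ = lclm(L_f,L_g) in ℚ(x)⟨Dx⟩.
h=∫h₀ ⇒ L = L₀·Dx.
L = (4 - 32·x - 12·x^2)·Dx^2 + (-13 + 4·x - 25·x^2 - 12·x^3)·Dx^3 + (2 - 3·x - 3·x^3 - 2·x^4)·Dx^4  (order 4).
h: a_k = 0, -1, 0, -4/3, -13/6, -16/5, …
ICs: h(0) = 0, h′(0) = -1, h′′(0) = 0, h′′′(0) = -8.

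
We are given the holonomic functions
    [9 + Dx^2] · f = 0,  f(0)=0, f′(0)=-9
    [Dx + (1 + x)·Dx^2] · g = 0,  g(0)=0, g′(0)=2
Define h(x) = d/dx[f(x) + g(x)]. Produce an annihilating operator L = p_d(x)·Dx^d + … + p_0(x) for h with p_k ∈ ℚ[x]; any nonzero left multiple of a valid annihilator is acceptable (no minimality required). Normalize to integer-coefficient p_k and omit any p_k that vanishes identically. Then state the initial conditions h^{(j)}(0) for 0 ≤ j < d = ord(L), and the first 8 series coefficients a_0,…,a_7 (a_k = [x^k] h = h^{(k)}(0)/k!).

L = (135 + 162·x + 81·x^2) + (99 + 261·x + 243·x^2 + 81·x^3)·Dx + (15 + 18·x + 9·x^2)·Dx^2 + (11 + 29·x + 27·x^2 + 9·x^3)·Dx^3  (order 3).
h: a_k = -7, -2, 85/2, -2, -227/8, -2, 889/80, -2, …
ICs: h(0) = -7, h′(0) = -2, h′′(0) = 85.

f: a_k = 0, -9, 0, 27/2, 0, -243/40, 0, 729/560, …
g: a_k = 0, 2, -1, 2/3, -1/2, 2/5, -1/3, 2/7, …
f+g: L₀ = lclm(L_f,L_g), ord ≤ 2+2.
h=h₀': d/dx-closure on L₀ ⇒ L.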